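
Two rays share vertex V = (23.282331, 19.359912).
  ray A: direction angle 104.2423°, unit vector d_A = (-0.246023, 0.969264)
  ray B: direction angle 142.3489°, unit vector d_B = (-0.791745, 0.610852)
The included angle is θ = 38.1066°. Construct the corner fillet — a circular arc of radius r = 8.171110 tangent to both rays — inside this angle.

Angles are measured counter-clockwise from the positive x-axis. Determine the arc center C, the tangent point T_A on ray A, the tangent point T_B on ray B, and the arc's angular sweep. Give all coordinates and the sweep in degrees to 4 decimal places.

bisector direction at 123.2956° = (-0.548959,0.835850)
center distance |VC| = r/sin(θ/2) = 8.171110/sin(19.0533°) = 25.030388
C = V + |VC|·bis = (9.5417,40.2816)
T_A = V + ((C−V)·d_A)·d_A = V + 23.6591·d_A = (17.4616,42.2918)
T_B = V + ((C−V)·d_B)·d_B = V + 23.6591·d_B = (4.5503,33.8121)
sweep = 180° − θ = 141.8934°

center=(9.5417,40.2816) T_A=(17.4616,42.2918) T_B=(4.5503,33.8121) sweep=141.8934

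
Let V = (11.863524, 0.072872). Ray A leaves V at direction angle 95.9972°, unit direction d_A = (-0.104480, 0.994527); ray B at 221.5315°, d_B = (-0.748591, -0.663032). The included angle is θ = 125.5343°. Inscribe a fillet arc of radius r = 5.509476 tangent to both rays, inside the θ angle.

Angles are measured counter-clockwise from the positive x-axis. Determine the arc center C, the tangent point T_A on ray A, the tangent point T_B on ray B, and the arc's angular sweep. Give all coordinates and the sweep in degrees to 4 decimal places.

center=(6.0880,2.3172) T_A=(11.5673,2.8928) T_B=(9.7409,-1.8071) sweep=54.4657

bisector direction at 158.7644° = (-0.932099,0.362205)
center distance |VC| = r/sin(θ/2) = 5.509476/sin(62.7672°) = 6.196311
C = V + |VC|·bis = (6.0880,2.3172)
T_A = V + ((C−V)·d_A)·d_A = V + 2.8355·d_A = (11.5673,2.8928)
T_B = V + ((C−V)·d_B)·d_B = V + 2.8355·d_B = (9.7409,-1.8071)
sweep = 180° − θ = 54.4657°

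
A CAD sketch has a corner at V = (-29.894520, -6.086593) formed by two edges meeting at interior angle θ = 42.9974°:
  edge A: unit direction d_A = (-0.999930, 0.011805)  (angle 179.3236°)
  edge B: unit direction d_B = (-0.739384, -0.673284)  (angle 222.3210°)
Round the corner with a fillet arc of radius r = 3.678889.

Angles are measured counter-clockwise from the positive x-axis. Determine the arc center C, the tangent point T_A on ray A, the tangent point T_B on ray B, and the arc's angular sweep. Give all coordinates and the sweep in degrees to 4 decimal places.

center=(-39.2773,-9.6550) T_A=(-39.2339,-5.9763) T_B=(-36.8004,-12.3751) sweep=137.0026

bisector direction at 200.8223° = (-0.934687,-0.355471)
center distance |VC| = r/sin(θ/2) = 3.678889/sin(21.4987°) = 10.038441
C = V + |VC|·bis = (-39.2773,-9.6550)
T_A = V + ((C−V)·d_A)·d_A = V + 9.3400·d_A = (-39.2339,-5.9763)
T_B = V + ((C−V)·d_B)·d_B = V + 9.3400·d_B = (-36.8004,-12.3751)
sweep = 180° − θ = 137.0026°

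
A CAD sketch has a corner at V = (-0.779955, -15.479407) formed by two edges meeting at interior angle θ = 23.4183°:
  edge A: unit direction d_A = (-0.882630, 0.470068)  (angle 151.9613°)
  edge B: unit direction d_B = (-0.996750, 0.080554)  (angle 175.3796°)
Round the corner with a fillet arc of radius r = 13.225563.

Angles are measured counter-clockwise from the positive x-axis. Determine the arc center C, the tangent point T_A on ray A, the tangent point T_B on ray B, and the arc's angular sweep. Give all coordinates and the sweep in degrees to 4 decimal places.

bisector direction at 163.6704° = (-0.959660,0.281162)
center distance |VC| = r/sin(θ/2) = 13.225563/sin(11.7091°) = 65.168639
C = V + |VC|·bis = (-63.3197,2.8435)
T_A = V + ((C−V)·d_A)·d_A = V + 63.8125·d_A = (-57.1028,14.5168)
T_B = V + ((C−V)·d_B)·d_B = V + 63.8125·d_B = (-64.3851,-10.3391)
sweep = 180° − θ = 156.5817°

center=(-63.3197,2.8435) T_A=(-57.1028,14.5168) T_B=(-64.3851,-10.3391) sweep=156.5817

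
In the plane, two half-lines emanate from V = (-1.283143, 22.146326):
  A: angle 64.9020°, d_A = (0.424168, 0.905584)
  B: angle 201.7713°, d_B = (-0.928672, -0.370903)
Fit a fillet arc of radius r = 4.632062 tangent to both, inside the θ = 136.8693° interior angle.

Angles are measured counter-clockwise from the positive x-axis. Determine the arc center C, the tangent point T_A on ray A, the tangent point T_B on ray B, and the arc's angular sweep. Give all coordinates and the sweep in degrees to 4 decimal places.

bisector direction at 133.3367° = (-0.686284,0.727334)
center distance |VC| = r/sin(θ/2) = 4.632062/sin(68.4347°) = 4.980717
C = V + |VC|·bis = (-4.7013,25.7690)
T_A = V + ((C−V)·d_A)·d_A = V + 1.8307·d_A = (-0.5066,23.8042)
T_B = V + ((C−V)·d_B)·d_B = V + 1.8307·d_B = (-2.9833,21.4673)
sweep = 180° − θ = 43.1307°

center=(-4.7013,25.7690) T_A=(-0.5066,23.8042) T_B=(-2.9833,21.4673) sweep=43.1307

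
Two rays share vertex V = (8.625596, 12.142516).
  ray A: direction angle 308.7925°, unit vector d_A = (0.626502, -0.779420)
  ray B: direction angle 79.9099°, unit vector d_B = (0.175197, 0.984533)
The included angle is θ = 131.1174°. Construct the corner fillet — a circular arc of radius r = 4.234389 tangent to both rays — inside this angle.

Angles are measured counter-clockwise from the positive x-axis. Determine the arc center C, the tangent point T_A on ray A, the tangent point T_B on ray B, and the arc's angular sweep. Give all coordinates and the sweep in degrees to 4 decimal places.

bisector direction at 14.3512° = (0.968795,0.247865)
center distance |VC| = r/sin(θ/2) = 4.234389/sin(65.5587°) = 4.651204
C = V + |VC|·bis = (13.1317,13.2954)
T_A = V + ((C−V)·d_A)·d_A = V + 1.9245·d_A = (9.8313,10.6425)
T_B = V + ((C−V)·d_B)·d_B = V + 1.9245·d_B = (8.9628,14.0372)
sweep = 180° − θ = 48.8826°

center=(13.1317,13.2954) T_A=(9.8313,10.6425) T_B=(8.9628,14.0372) sweep=48.8826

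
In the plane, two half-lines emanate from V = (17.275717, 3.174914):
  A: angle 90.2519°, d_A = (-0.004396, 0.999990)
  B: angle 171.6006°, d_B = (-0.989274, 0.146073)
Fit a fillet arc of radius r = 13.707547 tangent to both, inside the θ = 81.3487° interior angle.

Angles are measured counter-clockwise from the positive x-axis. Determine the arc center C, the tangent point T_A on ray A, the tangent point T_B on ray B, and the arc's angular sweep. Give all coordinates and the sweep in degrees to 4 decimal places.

center=(3.4982,19.0654) T_A=(17.2056,19.1257) T_B=(1.4959,5.5049) sweep=98.6513

bisector direction at 130.9263° = (-0.655087,0.755553)
center distance |VC| = r/sin(θ/2) = 13.707547/sin(40.6743°) = 21.031621
C = V + |VC|·bis = (3.4982,19.0654)
T_A = V + ((C−V)·d_A)·d_A = V + 15.9509·d_A = (17.2056,19.1257)
T_B = V + ((C−V)·d_B)·d_B = V + 15.9509·d_B = (1.4959,5.5049)
sweep = 180° − θ = 98.6513°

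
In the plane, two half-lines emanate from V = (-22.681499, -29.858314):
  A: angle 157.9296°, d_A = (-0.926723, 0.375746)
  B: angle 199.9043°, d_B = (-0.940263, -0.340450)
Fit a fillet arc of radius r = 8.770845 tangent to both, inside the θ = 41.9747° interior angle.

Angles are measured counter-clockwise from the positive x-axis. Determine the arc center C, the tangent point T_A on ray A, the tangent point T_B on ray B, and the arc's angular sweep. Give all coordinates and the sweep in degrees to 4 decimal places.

center=(-47.1656,-29.3954) T_A=(-43.8700,-21.2673) T_B=(-44.1796,-37.6423) sweep=138.0253

bisector direction at 178.9169° = (-0.999821,0.018902)
center distance |VC| = r/sin(θ/2) = 8.770845/sin(20.9873°) = 24.488498
C = V + |VC|·bis = (-47.1656,-29.3954)
T_A = V + ((C−V)·d_A)·d_A = V + 22.8639·d_A = (-43.8700,-21.2673)
T_B = V + ((C−V)·d_B)·d_B = V + 22.8639·d_B = (-44.1796,-37.6423)
sweep = 180° − θ = 138.0253°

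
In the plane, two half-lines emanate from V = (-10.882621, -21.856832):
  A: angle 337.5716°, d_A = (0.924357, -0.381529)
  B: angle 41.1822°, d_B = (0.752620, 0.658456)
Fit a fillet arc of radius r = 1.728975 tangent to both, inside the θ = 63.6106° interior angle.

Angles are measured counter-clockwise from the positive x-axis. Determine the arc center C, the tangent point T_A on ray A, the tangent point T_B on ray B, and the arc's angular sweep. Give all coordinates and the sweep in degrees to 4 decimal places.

center=(-7.6459,-21.3223) T_A=(-8.3055,-22.9205) T_B=(-8.7843,-20.0211) sweep=116.3894

bisector direction at 9.3769° = (0.986638,0.162928)
center distance |VC| = r/sin(θ/2) = 1.728975/sin(31.8053°) = 3.280573
C = V + |VC|·bis = (-7.6459,-21.3223)
T_A = V + ((C−V)·d_A)·d_A = V + 2.7880·d_A = (-8.3055,-22.9205)
T_B = V + ((C−V)·d_B)·d_B = V + 2.7880·d_B = (-8.7843,-20.0211)
sweep = 180° − θ = 116.3894°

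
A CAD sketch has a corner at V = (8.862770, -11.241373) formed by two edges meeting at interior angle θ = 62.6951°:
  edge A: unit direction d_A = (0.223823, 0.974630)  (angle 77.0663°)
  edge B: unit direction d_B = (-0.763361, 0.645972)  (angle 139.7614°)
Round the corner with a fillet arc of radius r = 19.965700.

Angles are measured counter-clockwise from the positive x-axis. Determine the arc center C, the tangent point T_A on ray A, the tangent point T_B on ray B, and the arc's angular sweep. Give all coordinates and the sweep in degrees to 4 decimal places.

center=(-3.2602,25.1724) T_A=(16.1989,20.7036) T_B=(-16.1575,9.9313) sweep=117.3049

bisector direction at 108.4139° = (-0.315878,0.948800)
center distance |VC| = r/sin(θ/2) = 19.965700/sin(31.3475°) = 38.378746
C = V + |VC|·bis = (-3.2602,25.1724)
T_A = V + ((C−V)·d_A)·d_A = V + 32.7765·d_A = (16.1989,20.7036)
T_B = V + ((C−V)·d_B)·d_B = V + 32.7765·d_B = (-16.1575,9.9313)
sweep = 180° − θ = 117.3049°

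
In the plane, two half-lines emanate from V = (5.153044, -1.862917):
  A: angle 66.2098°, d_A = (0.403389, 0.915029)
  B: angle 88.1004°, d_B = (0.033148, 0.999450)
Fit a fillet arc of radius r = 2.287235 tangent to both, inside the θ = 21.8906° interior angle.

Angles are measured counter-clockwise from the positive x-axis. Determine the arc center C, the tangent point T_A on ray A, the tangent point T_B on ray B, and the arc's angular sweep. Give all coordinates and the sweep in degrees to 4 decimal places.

center=(7.8311,9.8818) T_A=(9.9240,8.9592) T_B=(5.5451,9.9577) sweep=158.1094

bisector direction at 77.1551° = (0.222313,0.974975)
center distance |VC| = r/sin(θ/2) = 2.287235/sin(10.9453°) = 12.046210
C = V + |VC|·bis = (7.8311,9.8818)
T_A = V + ((C−V)·d_A)·d_A = V + 11.8271·d_A = (9.9240,8.9592)
T_B = V + ((C−V)·d_B)·d_B = V + 11.8271·d_B = (5.5451,9.9577)
sweep = 180° − θ = 158.1094°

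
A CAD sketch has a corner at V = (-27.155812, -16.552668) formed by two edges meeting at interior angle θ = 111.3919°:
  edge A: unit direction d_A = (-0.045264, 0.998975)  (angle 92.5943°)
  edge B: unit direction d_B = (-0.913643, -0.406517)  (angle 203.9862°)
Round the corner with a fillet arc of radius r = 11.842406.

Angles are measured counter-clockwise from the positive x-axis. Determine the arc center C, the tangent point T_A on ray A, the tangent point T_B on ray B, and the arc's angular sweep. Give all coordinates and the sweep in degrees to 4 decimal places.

bisector direction at 148.2903° = (-0.850722,0.525616)
center distance |VC| = r/sin(θ/2) = 11.842406/sin(55.6960°) = 14.336039
C = V + |VC|·bis = (-39.3518,-9.0174)
T_A = V + ((C−V)·d_A)·d_A = V + 8.0796·d_A = (-27.5215,-8.4814)
T_B = V + ((C−V)·d_B)·d_B = V + 8.0796·d_B = (-34.5377,-19.8371)
sweep = 180° − θ = 68.6081°

center=(-39.3518,-9.0174) T_A=(-27.5215,-8.4814) T_B=(-34.5377,-19.8371) sweep=68.6081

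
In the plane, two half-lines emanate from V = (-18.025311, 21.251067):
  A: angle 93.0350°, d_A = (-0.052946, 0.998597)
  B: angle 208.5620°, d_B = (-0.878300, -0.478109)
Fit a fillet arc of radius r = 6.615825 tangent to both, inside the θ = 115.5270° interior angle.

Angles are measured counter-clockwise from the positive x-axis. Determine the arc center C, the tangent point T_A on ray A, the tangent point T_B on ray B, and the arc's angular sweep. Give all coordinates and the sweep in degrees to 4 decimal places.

bisector direction at 150.7985° = (-0.872909,0.487883)
center distance |VC| = r/sin(θ/2) = 6.615825/sin(57.7635°) = 7.821478
C = V + |VC|·bis = (-24.8528,25.0670)
T_A = V + ((C−V)·d_A)·d_A = V + 4.1721·d_A = (-18.2462,25.4173)
T_B = V + ((C−V)·d_B)·d_B = V + 4.1721·d_B = (-21.6897,19.2563)
sweep = 180° − θ = 64.4730°

center=(-24.8528,25.0670) T_A=(-18.2462,25.4173) T_B=(-21.6897,19.2563) sweep=64.4730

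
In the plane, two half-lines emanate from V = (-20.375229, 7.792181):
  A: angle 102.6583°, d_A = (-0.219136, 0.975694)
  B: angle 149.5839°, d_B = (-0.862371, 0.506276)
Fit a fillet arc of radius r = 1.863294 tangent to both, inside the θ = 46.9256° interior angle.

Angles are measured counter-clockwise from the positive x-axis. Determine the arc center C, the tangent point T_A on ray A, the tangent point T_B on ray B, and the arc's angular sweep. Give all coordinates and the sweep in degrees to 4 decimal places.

bisector direction at 126.1211° = (-0.589494,0.807773)
center distance |VC| = r/sin(θ/2) = 1.863294/sin(23.4628°) = 4.679837
C = V + |VC|·bis = (-23.1340,11.5724)
T_A = V + ((C−V)·d_A)·d_A = V + 4.2929·d_A = (-21.3160,11.9807)
T_B = V + ((C−V)·d_B)·d_B = V + 4.2929·d_B = (-24.0773,9.9656)
sweep = 180° − θ = 133.0744°

center=(-23.1340,11.5724) T_A=(-21.3160,11.9807) T_B=(-24.0773,9.9656) sweep=133.0744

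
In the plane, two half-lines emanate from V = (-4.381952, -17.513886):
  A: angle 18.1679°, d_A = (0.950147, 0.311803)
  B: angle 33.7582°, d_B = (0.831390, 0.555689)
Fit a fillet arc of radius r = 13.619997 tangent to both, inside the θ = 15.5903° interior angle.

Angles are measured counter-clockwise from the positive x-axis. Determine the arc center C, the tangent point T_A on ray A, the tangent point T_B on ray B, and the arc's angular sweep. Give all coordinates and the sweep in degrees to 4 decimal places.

bisector direction at 25.9630° = (0.899077,0.437791)
center distance |VC| = r/sin(θ/2) = 13.619997/sin(7.7951°) = 100.418975
C = V + |VC|·bis = (85.9024,26.4487)
T_A = V + ((C−V)·d_A)·d_A = V + 99.4910·d_A = (90.1491,13.5077)
T_B = V + ((C−V)·d_B)·d_B = V + 99.4910·d_B = (78.3339,37.7722)
sweep = 180° − θ = 164.4097°

center=(85.9024,26.4487) T_A=(90.1491,13.5077) T_B=(78.3339,37.7722) sweep=164.4097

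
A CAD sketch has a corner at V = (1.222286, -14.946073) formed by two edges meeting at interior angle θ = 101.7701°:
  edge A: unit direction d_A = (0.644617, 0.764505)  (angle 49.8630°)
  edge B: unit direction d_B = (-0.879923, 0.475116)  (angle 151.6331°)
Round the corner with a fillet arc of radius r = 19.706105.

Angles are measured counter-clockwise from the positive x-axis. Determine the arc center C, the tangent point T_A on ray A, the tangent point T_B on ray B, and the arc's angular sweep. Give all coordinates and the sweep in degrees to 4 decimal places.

bisector direction at 100.7481° = (-0.186491,0.982457)
center distance |VC| = r/sin(θ/2) = 19.706105/sin(50.8850°) = 25.398333
C = V + |VC|·bis = (-3.5143,10.0067)
T_A = V + ((C−V)·d_A)·d_A = V + 16.0233·d_A = (11.5512,-2.6962)
T_B = V + ((C−V)·d_B)·d_B = V + 16.0233·d_B = (-12.8769,-7.3332)
sweep = 180° − θ = 78.2299°

center=(-3.5143,10.0067) T_A=(11.5512,-2.6962) T_B=(-12.8769,-7.3332) sweep=78.2299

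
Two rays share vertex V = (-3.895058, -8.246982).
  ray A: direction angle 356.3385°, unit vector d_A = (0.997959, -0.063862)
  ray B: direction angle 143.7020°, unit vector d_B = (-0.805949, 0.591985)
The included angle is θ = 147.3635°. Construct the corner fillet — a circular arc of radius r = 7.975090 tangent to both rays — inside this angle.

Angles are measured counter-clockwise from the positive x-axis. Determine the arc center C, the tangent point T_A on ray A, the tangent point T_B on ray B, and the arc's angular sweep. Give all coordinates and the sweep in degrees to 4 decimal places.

center=(-1.0557,-0.4373) T_A=(-1.5650,-8.3961) T_B=(-5.7768,-6.8648) sweep=32.6365

bisector direction at 70.0202° = (0.341688,0.939813)
center distance |VC| = r/sin(θ/2) = 7.975090/sin(73.6817°) = 8.309845
C = V + |VC|·bis = (-1.0557,-0.4373)
T_A = V + ((C−V)·d_A)·d_A = V + 2.3348·d_A = (-1.5650,-8.3961)
T_B = V + ((C−V)·d_B)·d_B = V + 2.3348·d_B = (-5.7768,-6.8648)
sweep = 180° − θ = 32.6365°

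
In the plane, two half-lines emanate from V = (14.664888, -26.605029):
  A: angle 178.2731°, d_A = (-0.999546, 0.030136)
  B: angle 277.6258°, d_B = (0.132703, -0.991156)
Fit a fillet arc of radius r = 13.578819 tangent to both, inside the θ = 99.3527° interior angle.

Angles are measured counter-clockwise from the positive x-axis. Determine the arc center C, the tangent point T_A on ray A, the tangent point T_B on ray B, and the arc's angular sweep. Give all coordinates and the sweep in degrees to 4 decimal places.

bisector direction at 227.9495° = (-0.669786,-0.742554)
center distance |VC| = r/sin(θ/2) = 13.578819/sin(49.6763°) = 17.810593
C = V + |VC|·bis = (2.7356,-39.8304)
T_A = V + ((C−V)·d_A)·d_A = V + 11.5253·d_A = (3.1448,-26.2577)
T_B = V + ((C−V)·d_B)·d_B = V + 11.5253·d_B = (16.1943,-38.0284)
sweep = 180° − θ = 80.6473°

center=(2.7356,-39.8304) T_A=(3.1448,-26.2577) T_B=(16.1943,-38.0284) sweep=80.6473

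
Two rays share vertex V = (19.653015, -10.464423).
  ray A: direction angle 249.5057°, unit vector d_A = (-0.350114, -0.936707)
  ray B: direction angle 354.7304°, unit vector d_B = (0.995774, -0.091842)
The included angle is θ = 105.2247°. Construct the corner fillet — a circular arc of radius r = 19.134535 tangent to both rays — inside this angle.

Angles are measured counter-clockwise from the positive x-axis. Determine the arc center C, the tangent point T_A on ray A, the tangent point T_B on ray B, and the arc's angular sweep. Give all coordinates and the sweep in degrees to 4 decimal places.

bisector direction at 302.1180° = (0.531665,-0.846954)
center distance |VC| = r/sin(θ/2) = 19.134535/sin(52.6123°) = 24.082365
C = V + |VC|·bis = (32.4568,-30.8611)
T_A = V + ((C−V)·d_A)·d_A = V + 14.6229·d_A = (14.5333,-24.1618)
T_B = V + ((C−V)·d_B)·d_B = V + 14.6229·d_B = (34.2141,-11.8074)
sweep = 180° − θ = 74.7753°

center=(32.4568,-30.8611) T_A=(14.5333,-24.1618) T_B=(34.2141,-11.8074) sweep=74.7753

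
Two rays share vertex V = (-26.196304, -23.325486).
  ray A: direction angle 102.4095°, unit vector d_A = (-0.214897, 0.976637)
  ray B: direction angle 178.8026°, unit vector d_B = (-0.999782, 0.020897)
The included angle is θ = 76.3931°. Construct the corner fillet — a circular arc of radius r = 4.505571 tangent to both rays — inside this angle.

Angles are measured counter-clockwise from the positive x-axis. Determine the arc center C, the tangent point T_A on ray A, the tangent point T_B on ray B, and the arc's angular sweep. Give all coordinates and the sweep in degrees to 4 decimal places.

center=(-31.8272,-18.7012) T_A=(-27.4269,-17.7330) T_B=(-31.9213,-23.2058) sweep=103.6069

bisector direction at 140.6061° = (-0.772801,0.634649)
center distance |VC| = r/sin(θ/2) = 4.505571/sin(38.1966°) = 7.286311
C = V + |VC|·bis = (-31.8272,-18.7012)
T_A = V + ((C−V)·d_A)·d_A = V + 5.7263·d_A = (-27.4269,-17.7330)
T_B = V + ((C−V)·d_B)·d_B = V + 5.7263·d_B = (-31.9213,-23.2058)
sweep = 180° − θ = 103.6069°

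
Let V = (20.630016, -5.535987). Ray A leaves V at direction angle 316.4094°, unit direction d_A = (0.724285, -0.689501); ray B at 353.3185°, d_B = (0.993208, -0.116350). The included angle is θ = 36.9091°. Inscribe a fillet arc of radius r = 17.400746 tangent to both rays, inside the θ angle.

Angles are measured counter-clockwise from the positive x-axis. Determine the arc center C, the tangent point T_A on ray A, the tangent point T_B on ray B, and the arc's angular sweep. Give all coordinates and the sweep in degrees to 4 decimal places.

center=(70.3941,-28.8854) T_A=(58.3962,-41.4885) T_B=(72.4186,-11.6028) sweep=143.0909

bisector direction at 334.8640° = (0.905302,-0.424769)
center distance |VC| = r/sin(θ/2) = 17.400746/sin(18.4546°) = 54.969577
C = V + |VC|·bis = (70.3941,-28.8854)
T_A = V + ((C−V)·d_A)·d_A = V + 52.1428·d_A = (58.3962,-41.4885)
T_B = V + ((C−V)·d_B)·d_B = V + 52.1428·d_B = (72.4186,-11.6028)
sweep = 180° − θ = 143.0909°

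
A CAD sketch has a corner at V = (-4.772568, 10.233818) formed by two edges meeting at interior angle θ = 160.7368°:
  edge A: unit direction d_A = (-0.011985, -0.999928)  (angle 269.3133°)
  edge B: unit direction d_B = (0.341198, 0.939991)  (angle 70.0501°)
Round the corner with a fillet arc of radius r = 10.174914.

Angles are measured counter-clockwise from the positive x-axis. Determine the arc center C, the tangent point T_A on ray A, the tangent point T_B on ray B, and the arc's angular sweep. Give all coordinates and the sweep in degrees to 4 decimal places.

center=(5.3809,8.3853) T_A=(-4.7933,8.5072) T_B=(-4.1834,11.8569) sweep=19.2632

bisector direction at 349.6817° = (0.983828,-0.179116)
center distance |VC| = r/sin(θ/2) = 10.174914/sin(80.3684°) = 10.320391
C = V + |VC|·bis = (5.3809,8.3853)
T_A = V + ((C−V)·d_A)·d_A = V + 1.7267·d_A = (-4.7933,8.5072)
T_B = V + ((C−V)·d_B)·d_B = V + 1.7267·d_B = (-4.1834,11.8569)
sweep = 180° − θ = 19.2632°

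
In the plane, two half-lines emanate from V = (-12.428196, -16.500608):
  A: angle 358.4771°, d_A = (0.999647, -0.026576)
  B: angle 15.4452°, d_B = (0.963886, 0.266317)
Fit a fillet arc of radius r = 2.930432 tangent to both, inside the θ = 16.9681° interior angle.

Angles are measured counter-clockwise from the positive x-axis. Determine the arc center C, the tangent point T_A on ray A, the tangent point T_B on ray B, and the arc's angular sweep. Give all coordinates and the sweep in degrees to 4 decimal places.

bisector direction at 6.9612° = (0.992629,0.121196)
center distance |VC| = r/sin(θ/2) = 2.930432/sin(8.4840°) = 19.862746
C = V + |VC|·bis = (7.2881,-14.0933)
T_A = V + ((C−V)·d_A)·d_A = V + 19.6454·d_A = (7.2103,-17.0227)
T_B = V + ((C−V)·d_B)·d_B = V + 19.6454·d_B = (6.5077,-11.2687)
sweep = 180° − θ = 163.0319°

center=(7.2881,-14.0933) T_A=(7.2103,-17.0227) T_B=(6.5077,-11.2687) sweep=163.0319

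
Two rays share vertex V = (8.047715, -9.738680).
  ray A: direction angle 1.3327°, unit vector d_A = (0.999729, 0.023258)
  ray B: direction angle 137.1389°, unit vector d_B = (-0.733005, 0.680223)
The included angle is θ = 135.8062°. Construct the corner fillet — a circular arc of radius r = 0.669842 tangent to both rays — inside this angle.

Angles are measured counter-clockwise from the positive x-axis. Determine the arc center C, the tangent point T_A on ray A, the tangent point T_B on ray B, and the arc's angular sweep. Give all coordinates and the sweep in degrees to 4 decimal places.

bisector direction at 69.2358° = (0.354523,0.935047)
center distance |VC| = r/sin(θ/2) = 0.669842/sin(67.9031°) = 0.722943
C = V + |VC|·bis = (8.3040,-9.0627)
T_A = V + ((C−V)·d_A)·d_A = V + 0.2720·d_A = (8.3196,-9.7324)
T_B = V + ((C−V)·d_B)·d_B = V + 0.2720·d_B = (7.8484,-9.5537)
sweep = 180° − θ = 44.1938°

center=(8.3040,-9.0627) T_A=(8.3196,-9.7324) T_B=(7.8484,-9.5537) sweep=44.1938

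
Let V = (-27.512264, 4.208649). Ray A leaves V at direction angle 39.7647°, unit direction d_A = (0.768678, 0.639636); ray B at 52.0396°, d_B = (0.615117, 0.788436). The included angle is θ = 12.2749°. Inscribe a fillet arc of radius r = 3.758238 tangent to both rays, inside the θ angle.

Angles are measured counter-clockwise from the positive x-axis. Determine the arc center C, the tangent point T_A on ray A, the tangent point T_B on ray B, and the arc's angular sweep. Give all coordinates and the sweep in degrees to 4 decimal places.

bisector direction at 45.9021° = (0.695886,0.718152)
center distance |VC| = r/sin(θ/2) = 3.758238/sin(6.1375°) = 35.151981
C = V + |VC|·bis = (-3.0505,29.4531)
T_A = V + ((C−V)·d_A)·d_A = V + 34.9505·d_A = (-0.6466,26.5643)
T_B = V + ((C−V)·d_B)·d_B = V + 34.9505·d_B = (-6.0136,31.7649)
sweep = 180° − θ = 167.7251°

center=(-3.0505,29.4531) T_A=(-0.6466,26.5643) T_B=(-6.0136,31.7649) sweep=167.7251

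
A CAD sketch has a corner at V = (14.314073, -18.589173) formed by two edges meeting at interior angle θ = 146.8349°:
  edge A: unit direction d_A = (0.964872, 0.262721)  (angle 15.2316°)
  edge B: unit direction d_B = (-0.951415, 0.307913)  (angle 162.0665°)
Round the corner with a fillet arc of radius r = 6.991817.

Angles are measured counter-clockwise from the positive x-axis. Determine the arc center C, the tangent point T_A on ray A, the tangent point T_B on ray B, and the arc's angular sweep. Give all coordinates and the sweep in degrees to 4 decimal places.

bisector direction at 88.6491° = (0.023576,0.999722)
center distance |VC| = r/sin(θ/2) = 6.991817/sin(73.4175°) = 7.295229
C = V + |VC|·bis = (14.4861,-11.2960)
T_A = V + ((C−V)·d_A)·d_A = V + 2.0820·d_A = (16.3230,-18.0422)
T_B = V + ((C−V)·d_B)·d_B = V + 2.0820·d_B = (12.3332,-17.9481)
sweep = 180° − θ = 33.1651°

center=(14.4861,-11.2960) T_A=(16.3230,-18.0422) T_B=(12.3332,-17.9481) sweep=33.1651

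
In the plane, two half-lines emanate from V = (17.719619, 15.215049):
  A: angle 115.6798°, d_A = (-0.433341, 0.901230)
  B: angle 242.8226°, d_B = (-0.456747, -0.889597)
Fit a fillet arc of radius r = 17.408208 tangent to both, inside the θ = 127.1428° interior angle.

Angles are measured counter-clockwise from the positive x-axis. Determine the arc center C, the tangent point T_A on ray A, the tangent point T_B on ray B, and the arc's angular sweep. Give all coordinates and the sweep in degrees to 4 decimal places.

center=(-1.7186,15.4691) T_A=(13.9702,23.0128) T_B=(13.7677,7.5180) sweep=52.8572

bisector direction at 179.2512° = (-0.999915,0.013069)
center distance |VC| = r/sin(θ/2) = 17.408208/sin(63.5714°) = 19.439875
C = V + |VC|·bis = (-1.7186,15.4691)
T_A = V + ((C−V)·d_A)·d_A = V + 8.6523·d_A = (13.9702,23.0128)
T_B = V + ((C−V)·d_B)·d_B = V + 8.6523·d_B = (13.7677,7.5180)
sweep = 180° − θ = 52.8572°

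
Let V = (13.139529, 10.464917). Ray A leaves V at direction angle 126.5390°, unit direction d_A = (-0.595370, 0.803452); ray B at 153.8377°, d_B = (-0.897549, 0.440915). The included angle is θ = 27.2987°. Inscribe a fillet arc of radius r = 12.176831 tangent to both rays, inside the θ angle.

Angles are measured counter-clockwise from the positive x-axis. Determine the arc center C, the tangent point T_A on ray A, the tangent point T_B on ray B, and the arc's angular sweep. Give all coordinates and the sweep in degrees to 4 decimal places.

center=(-26.4982,43.5035) T_A=(-16.7147,50.7532) T_B=(-31.8671,32.5742) sweep=152.7013

bisector direction at 140.1883° = (-0.768153,0.640266)
center distance |VC| = r/sin(θ/2) = 12.176831/sin(13.6494°) = 51.601290
C = V + |VC|·bis = (-26.4982,43.5035)
T_A = V + ((C−V)·d_A)·d_A = V + 50.1440·d_A = (-16.7147,50.7532)
T_B = V + ((C−V)·d_B)·d_B = V + 50.1440·d_B = (-31.8671,32.5742)
sweep = 180° − θ = 152.7013°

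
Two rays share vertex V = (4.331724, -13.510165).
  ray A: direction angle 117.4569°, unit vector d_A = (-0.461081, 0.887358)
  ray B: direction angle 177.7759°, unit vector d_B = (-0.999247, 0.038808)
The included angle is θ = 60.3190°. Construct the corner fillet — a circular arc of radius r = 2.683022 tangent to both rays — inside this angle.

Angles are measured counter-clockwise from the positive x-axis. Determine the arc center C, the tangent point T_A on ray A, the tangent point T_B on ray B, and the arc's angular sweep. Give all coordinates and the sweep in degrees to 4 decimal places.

center=(-0.1781,-10.6500) T_A=(2.2027,-9.4129) T_B=(-0.2822,-13.3310) sweep=119.6810

bisector direction at 147.6164° = (-0.844481,0.535585)
center distance |VC| = r/sin(θ/2) = 2.683022/sin(30.1595°) = 5.340315
C = V + |VC|·bis = (-0.1781,-10.6500)
T_A = V + ((C−V)·d_A)·d_A = V + 4.6174·d_A = (2.2027,-9.4129)
T_B = V + ((C−V)·d_B)·d_B = V + 4.6174·d_B = (-0.2822,-13.3310)
sweep = 180° − θ = 119.6810°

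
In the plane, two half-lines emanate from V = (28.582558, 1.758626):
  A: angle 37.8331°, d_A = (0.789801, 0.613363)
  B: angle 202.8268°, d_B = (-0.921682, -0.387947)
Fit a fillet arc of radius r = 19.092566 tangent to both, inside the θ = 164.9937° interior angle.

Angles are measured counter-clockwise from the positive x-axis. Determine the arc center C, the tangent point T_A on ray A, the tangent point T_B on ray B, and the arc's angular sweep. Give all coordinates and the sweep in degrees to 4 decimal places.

center=(18.8580,18.3803) T_A=(30.5686,3.3010) T_B=(26.2648,0.7831) sweep=15.0063

bisector direction at 120.3299° = (-0.504979,0.863132)
center distance |VC| = r/sin(θ/2) = 19.092566/sin(82.4968°) = 19.257454
C = V + |VC|·bis = (18.8580,18.3803)
T_A = V + ((C−V)·d_A)·d_A = V + 2.5147·d_A = (30.5686,3.3010)
T_B = V + ((C−V)·d_B)·d_B = V + 2.5147·d_B = (26.2648,0.7831)
sweep = 180° − θ = 15.0063°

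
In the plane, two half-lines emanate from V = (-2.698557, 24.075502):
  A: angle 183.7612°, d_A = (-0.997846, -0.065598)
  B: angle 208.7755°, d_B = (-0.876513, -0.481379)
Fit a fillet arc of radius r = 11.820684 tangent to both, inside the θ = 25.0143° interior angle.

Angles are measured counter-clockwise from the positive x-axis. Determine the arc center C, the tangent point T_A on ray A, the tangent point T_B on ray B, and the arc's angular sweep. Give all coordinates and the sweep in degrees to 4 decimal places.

bisector direction at 196.2683° = (-0.959960,-0.280136)
center distance |VC| = r/sin(θ/2) = 11.820684/sin(12.5071°) = 54.583511
C = V + |VC|·bis = (-55.0966,8.7847)
T_A = V + ((C−V)·d_A)·d_A = V + 53.2882·d_A = (-55.8720,20.5799)
T_B = V + ((C−V)·d_B)·d_B = V + 53.2882·d_B = (-49.4063,-1.5763)
sweep = 180° − θ = 154.9857°

center=(-55.0966,8.7847) T_A=(-55.8720,20.5799) T_B=(-49.4063,-1.5763) sweep=154.9857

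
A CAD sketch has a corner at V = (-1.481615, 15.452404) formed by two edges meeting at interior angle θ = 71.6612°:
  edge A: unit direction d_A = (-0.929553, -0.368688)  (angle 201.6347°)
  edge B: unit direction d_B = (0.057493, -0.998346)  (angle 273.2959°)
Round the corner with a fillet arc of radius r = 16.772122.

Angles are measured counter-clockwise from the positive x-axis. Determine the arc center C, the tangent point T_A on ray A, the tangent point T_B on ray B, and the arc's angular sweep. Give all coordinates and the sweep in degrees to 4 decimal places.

center=(-16.8905,-8.7024) T_A=(-23.0742,6.8882) T_B=(-0.1461,-7.7381) sweep=108.3388

bisector direction at 237.4653° = (-0.537810,-0.843066)
center distance |VC| = r/sin(θ/2) = 16.772122/sin(35.8306°) = 28.651156
C = V + |VC|·bis = (-16.8905,-8.7024)
T_A = V + ((C−V)·d_A)·d_A = V + 23.2290·d_A = (-23.0742,6.8882)
T_B = V + ((C−V)·d_B)·d_B = V + 23.2290·d_B = (-0.1461,-7.7381)
sweep = 180° − θ = 108.3388°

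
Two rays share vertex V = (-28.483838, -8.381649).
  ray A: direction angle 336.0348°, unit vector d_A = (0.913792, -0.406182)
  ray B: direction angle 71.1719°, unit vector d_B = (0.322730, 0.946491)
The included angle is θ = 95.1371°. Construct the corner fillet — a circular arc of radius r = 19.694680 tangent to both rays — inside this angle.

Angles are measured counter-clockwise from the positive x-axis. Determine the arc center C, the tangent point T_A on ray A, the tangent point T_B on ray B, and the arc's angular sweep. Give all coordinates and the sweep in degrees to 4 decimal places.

bisector direction at 23.6034° = (0.916339,0.400403)
center distance |VC| = r/sin(θ/2) = 19.694680/sin(47.5686°) = 26.683481
C = V + |VC|·bis = (-4.0327,2.3025)
T_A = V + ((C−V)·d_A)·d_A = V + 18.0035·d_A = (-12.0323,-15.6944)
T_B = V + ((C−V)·d_B)·d_B = V + 18.0035·d_B = (-22.6736,8.6585)
sweep = 180° − θ = 84.8629°

center=(-4.0327,2.3025) T_A=(-12.0323,-15.6944) T_B=(-22.6736,8.6585) sweep=84.8629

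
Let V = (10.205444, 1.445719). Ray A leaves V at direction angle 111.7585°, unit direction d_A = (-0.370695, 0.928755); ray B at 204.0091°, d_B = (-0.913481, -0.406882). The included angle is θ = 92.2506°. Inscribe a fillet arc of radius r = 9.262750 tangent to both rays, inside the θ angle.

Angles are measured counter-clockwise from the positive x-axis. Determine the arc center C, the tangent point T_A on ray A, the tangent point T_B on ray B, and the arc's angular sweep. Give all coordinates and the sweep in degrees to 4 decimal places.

center=(-1.6987,6.2834) T_A=(6.9041,9.7171) T_B=(2.0701,-2.1779) sweep=87.7494

bisector direction at 157.8838° = (-0.926422,0.376486)
center distance |VC| = r/sin(θ/2) = 9.262750/sin(46.1253°) = 12.849632
C = V + |VC|·bis = (-1.6987,6.2834)
T_A = V + ((C−V)·d_A)·d_A = V + 8.9059·d_A = (6.9041,9.7171)
T_B = V + ((C−V)·d_B)·d_B = V + 8.9059·d_B = (2.0701,-2.1779)
sweep = 180° − θ = 87.7494°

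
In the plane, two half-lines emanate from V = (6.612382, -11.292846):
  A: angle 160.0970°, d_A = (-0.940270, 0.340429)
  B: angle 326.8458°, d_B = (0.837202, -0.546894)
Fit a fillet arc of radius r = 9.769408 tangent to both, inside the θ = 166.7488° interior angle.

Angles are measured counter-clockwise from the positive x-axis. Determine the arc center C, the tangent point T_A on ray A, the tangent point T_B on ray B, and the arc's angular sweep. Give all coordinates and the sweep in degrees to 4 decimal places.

center=(2.2196,-20.0924) T_A=(5.5454,-10.9065) T_B=(7.5624,-11.9135) sweep=13.2512

bisector direction at 243.4714° = (-0.446644,-0.894712)
center distance |VC| = r/sin(θ/2) = 9.769408/sin(83.3744°) = 9.835094
C = V + |VC|·bis = (2.2196,-20.0924)
T_A = V + ((C−V)·d_A)·d_A = V + 1.1348·d_A = (5.5454,-10.9065)
T_B = V + ((C−V)·d_B)·d_B = V + 1.1348·d_B = (7.5624,-11.9135)
sweep = 180° − θ = 13.2512°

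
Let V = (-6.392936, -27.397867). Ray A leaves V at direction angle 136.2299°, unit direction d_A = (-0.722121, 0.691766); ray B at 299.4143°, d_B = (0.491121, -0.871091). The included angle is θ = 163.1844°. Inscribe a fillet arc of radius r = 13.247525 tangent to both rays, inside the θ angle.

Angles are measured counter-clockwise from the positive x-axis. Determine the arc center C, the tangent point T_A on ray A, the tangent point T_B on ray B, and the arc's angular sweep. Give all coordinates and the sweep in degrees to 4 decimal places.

bisector direction at 217.8221° = (-0.789919,-0.613212)
center distance |VC| = r/sin(θ/2) = 13.247525/sin(81.5922°) = 13.391450
C = V + |VC|·bis = (-16.9711,-35.6097)
T_A = V + ((C−V)·d_A)·d_A = V + 1.9581·d_A = (-7.8069,-26.0433)
T_B = V + ((C−V)·d_B)·d_B = V + 1.9581·d_B = (-5.4313,-29.1035)
sweep = 180° − θ = 16.8156°

center=(-16.9711,-35.6097) T_A=(-7.8069,-26.0433) T_B=(-5.4313,-29.1035) sweep=16.8156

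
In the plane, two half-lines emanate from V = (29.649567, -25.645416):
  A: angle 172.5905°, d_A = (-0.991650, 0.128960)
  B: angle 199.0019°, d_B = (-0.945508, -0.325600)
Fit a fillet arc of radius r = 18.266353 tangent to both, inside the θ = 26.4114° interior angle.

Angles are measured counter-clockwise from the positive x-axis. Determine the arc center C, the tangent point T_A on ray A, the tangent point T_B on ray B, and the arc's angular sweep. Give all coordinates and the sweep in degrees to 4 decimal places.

center=(-49.9002,-33.7205) T_A=(-47.5446,-15.6066) T_B=(-43.9527,-50.9914) sweep=153.5886

bisector direction at 185.7962° = (-0.994887,-0.100990)
center distance |VC| = r/sin(θ/2) = 18.266353/sin(13.2057°) = 79.958568
C = V + |VC|·bis = (-49.9002,-33.7205)
T_A = V + ((C−V)·d_A)·d_A = V + 77.8442·d_A = (-47.5446,-15.6066)
T_B = V + ((C−V)·d_B)·d_B = V + 77.8442·d_B = (-43.9527,-50.9914)
sweep = 180° − θ = 153.5886°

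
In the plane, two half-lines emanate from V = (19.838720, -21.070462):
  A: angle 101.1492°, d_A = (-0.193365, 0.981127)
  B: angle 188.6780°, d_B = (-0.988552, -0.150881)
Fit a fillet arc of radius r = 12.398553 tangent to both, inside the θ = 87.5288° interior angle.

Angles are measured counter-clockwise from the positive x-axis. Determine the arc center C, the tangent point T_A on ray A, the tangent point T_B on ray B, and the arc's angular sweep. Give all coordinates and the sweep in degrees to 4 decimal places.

center=(5.1710,-10.7670) T_A=(17.3356,-8.3696) T_B=(7.0417,-23.0236) sweep=92.4712

bisector direction at 144.9136° = (-0.818286,0.574811)
center distance |VC| = r/sin(θ/2) = 12.398553/sin(43.7644°) = 17.924895
C = V + |VC|·bis = (5.1710,-10.7670)
T_A = V + ((C−V)·d_A)·d_A = V + 12.9452·d_A = (17.3356,-8.3696)
T_B = V + ((C−V)·d_B)·d_B = V + 12.9452·d_B = (7.0417,-23.0236)
sweep = 180° − θ = 92.4712°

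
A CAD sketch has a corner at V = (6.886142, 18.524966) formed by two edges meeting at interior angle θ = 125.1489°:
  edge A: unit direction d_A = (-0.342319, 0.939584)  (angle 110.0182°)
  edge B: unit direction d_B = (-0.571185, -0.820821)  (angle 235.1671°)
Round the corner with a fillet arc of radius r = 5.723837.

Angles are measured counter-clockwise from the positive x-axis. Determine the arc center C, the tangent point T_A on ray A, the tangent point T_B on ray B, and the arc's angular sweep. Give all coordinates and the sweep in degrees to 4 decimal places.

center=(0.4914,19.3563) T_A=(5.8694,21.3157) T_B=(5.1896,16.0870) sweep=54.8511

bisector direction at 172.5926° = (-0.991655,0.128923)
center distance |VC| = r/sin(θ/2) = 5.723837/sin(62.5744°) = 6.448594
C = V + |VC|·bis = (0.4914,19.3563)
T_A = V + ((C−V)·d_A)·d_A = V + 2.9702·d_A = (5.8694,21.3157)
T_B = V + ((C−V)·d_B)·d_B = V + 2.9702·d_B = (5.1896,16.0870)
sweep = 180° − θ = 54.8511°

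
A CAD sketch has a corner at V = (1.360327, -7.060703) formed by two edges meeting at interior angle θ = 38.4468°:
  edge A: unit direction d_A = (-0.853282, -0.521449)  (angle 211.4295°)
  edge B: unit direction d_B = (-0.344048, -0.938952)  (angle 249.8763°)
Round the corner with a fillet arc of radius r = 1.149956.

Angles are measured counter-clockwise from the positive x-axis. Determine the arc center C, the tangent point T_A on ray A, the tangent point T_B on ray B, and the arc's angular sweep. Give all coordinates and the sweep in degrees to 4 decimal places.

center=(-0.8541,-9.7616) T_A=(-1.4537,-8.7804) T_B=(0.2257,-10.1573) sweep=141.5532

bisector direction at 230.6529° = (-0.634017,-0.773319)
center distance |VC| = r/sin(θ/2) = 1.149956/sin(19.2234°) = 3.492629
C = V + |VC|·bis = (-0.8541,-9.7616)
T_A = V + ((C−V)·d_A)·d_A = V + 3.2979·d_A = (-1.4537,-8.7804)
T_B = V + ((C−V)·d_B)·d_B = V + 3.2979·d_B = (0.2257,-10.1573)
sweep = 180° − θ = 141.5532°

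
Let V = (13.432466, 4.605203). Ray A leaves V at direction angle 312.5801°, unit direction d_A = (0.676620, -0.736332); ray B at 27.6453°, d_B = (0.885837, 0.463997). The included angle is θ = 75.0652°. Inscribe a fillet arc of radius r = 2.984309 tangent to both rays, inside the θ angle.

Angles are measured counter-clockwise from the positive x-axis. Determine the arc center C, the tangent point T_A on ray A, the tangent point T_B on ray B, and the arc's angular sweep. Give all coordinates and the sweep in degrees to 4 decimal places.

bisector direction at 350.1127° = (0.985147,-0.171711)
center distance |VC| = r/sin(θ/2) = 2.984309/sin(37.5326°) = 4.898632
C = V + |VC|·bis = (18.2583,3.7641)
T_A = V + ((C−V)·d_A)·d_A = V + 3.8846·d_A = (16.0609,1.7448)
T_B = V + ((C−V)·d_B)·d_B = V + 3.8846·d_B = (16.8736,6.4077)
sweep = 180° − θ = 104.9348°

center=(18.2583,3.7641) T_A=(16.0609,1.7448) T_B=(16.8736,6.4077) sweep=104.9348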